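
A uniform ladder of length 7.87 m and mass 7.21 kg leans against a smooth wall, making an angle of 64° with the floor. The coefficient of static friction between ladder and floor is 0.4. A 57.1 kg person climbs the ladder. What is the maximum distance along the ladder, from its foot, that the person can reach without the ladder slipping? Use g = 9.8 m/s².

d ≈ 6.77 m

Taking torques about the foot of the ladder:
Ladder weight 7.21×9.8 = 70.66 N acts at 3.935 m along the ladder; its horizontal arm is 3.935·cos64° = 1.725 m → τ = 121.9 N·m clockwise.
Person weight 57.1×9.8 = 559.6 N at distance d → arm d·cos64° → τ = 559.6·d·0.4384 clockwise.
Wall normal N at the top has arm L sinθ = 7.074 m counterclockwise, so Στ = 0 gives N·7.074 = 121.9 + 245.3·d.
ΣFy = 0 ⇒ N_floor = 630.3 N, so the maximum friction is μ_s·N_floor = 0.4×630.3 = 252.1 N. ΣFx = 0 ⇒ N_wall = f, so at the slipping point N = 252.1 N.
Substituting: 252.1×7.074 = 121.9 + 245.3·d ⇒ d = (1783 − 121.9) / 245.3 = 6.77 m.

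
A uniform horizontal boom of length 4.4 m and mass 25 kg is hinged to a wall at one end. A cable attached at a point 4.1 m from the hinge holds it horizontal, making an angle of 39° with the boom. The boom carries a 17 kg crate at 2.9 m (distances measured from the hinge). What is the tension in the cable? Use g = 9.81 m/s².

T ≈ 397 N

Take moments about the hinge.
Beam weight: 25 × 9.81 = 245.2 N down at 2.2 m → arm 2.2 m, τ = 245.2 × 2.2 = 539.4 N·m clockwise.
Crate: 17 × 9.81 = 166.8 N down at 2.9 m → arm 2.9 m, τ = 166.8 × 2.9 = 483.7 N·m clockwise.
Total clockwise load moment = 1023 N·m.
The cable tension T acts at 4.1 m; only its component perpendicular to the boom, T sinθ, produces torque. sin 39° = 0.6293.
Setting net torque to zero: T × 4.1 × 0.6293 = 1023 → T = 1023 / 2.58 = 397 N.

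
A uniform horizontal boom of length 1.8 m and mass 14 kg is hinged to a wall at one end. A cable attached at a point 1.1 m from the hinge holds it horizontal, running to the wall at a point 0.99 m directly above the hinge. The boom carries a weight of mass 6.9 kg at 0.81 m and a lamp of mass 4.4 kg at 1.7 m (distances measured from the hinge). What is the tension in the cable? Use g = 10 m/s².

T ≈ 349 N

Sum moments about the hinge (the unknown hinge reaction has zero arm there).
Beam weight: 14 × 10 = 140 N down at 0.9 m → arm 0.9 m, τ = 140 × 0.9 = 126 N·m clockwise.
Weight: 6.9 × 10 = 69 N down at 0.81 m → arm 0.81 m, τ = 69 × 0.81 = 55.89 N·m clockwise.
Lamp: 4.4 × 10 = 44 N down at 1.7 m → arm 1.7 m, τ = 44 × 1.7 = 74.8 N·m clockwise.
Total clockwise load moment = 256.7 N·m.
The cable tension T acts at 1.1 m; only its component perpendicular to the boom, T sinθ, produces torque. sinθ = h/√(h²+d²) = 0.99/√(0.99²+1.1²) = 0.669.
Balancing moments: T × 1.1 × 0.669 = 256.7, giving T = 256.7 / 0.7359 = 349 N.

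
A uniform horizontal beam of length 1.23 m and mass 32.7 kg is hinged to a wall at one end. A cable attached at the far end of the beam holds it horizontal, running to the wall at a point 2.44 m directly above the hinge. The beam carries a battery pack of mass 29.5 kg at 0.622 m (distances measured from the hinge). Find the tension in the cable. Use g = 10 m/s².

Choose the hinge as the axis so the unknown hinge reaction has zero arm there.
Beam weight: 32.7 × 10 = 327 N down at 0.615 m → arm 0.615 m, τ = 327 × 0.615 = 201.1 N·m clockwise.
Battery pack: 29.5 × 10 = 295 N down at 0.622 m → arm 0.622 m, τ = 295 × 0.622 = 183.5 N·m clockwise.
Total clockwise load moment = 384.6 N·m.
The cable tension T acts at 1.23 m; only its component perpendicular to the beam, T sinθ, produces torque. sinθ = h/√(h²+d²) = 2.44/√(2.44²+1.23²) = 0.893.
Balancing moments: T × 1.23 × 0.893 = 384.6, giving T = 384.6 / 1.098 = 350 N.

T ≈ 350 N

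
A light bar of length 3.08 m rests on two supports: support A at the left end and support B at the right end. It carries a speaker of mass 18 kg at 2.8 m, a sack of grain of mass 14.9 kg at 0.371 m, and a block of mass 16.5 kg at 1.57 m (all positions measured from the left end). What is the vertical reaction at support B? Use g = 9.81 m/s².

Sum moments about support A (its reaction then has zero moment arm).
Speaker: 18 × 9.81 = 176.6 N down at 2.8 m → arm 2.8 m, τ = 176.6 × 2.8 = 494.5 N·m clockwise.
Sack of grain: 14.9 × 9.81 = 146.2 N down at 0.371 m → arm 0.371 m, τ = 146.2 × 0.371 = 54.24 N·m clockwise.
Block: 16.5 × 9.81 = 161.9 N down at 1.57 m → arm 1.57 m, τ = 161.9 × 1.57 = 254.2 N·m clockwise.
Net load moment about support A = 802.9 N·m clockwise.
Reaction R at support B is upward at 3.08 m, arm 3.08 m → moment R × 3.08 counterclockwise.
Balancing moments: R × 3.08 = 802.9, giving R = 261 N.

R_B ≈ 261 N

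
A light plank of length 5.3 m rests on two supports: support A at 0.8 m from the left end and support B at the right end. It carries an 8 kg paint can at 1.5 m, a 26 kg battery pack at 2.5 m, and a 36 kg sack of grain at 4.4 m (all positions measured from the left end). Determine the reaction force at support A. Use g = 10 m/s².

R_A ≈ 301 N

Taking torques about support B:
Paint can: 8 × 10 = 80 N down at 1.5 m → arm 3.8 m, τ = 80 × 3.8 = 304 N·m counterclockwise.
Battery pack: 26 × 10 = 260 N down at 2.5 m → arm 2.8 m, τ = 260 × 2.8 = 728 N·m counterclockwise.
Sack of grain: 36 × 10 = 360 N down at 4.4 m → arm 0.9 m, τ = 360 × 0.9 = 324 N·m counterclockwise.
Net load moment about support B = 1356 N·m counterclockwise.
Reaction R at support A is upward at 0.8 m, arm 4.5 m → moment R × 4.5 clockwise.
Στ = 0 ⇒ R × 4.5 = 1356 ⇒ R = 301 N.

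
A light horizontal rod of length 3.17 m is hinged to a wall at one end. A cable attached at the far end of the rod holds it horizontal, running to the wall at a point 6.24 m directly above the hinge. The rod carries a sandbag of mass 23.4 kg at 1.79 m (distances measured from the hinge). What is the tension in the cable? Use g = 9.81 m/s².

Choose the hinge as the axis so the unknown hinge reaction has zero arm there.
Sandbag: 23.4 × 9.81 = 229.6 N down at 1.79 m → arm 1.79 m, τ = 229.6 × 1.79 = 411 N·m clockwise.
Total clockwise load moment = 411 N·m.
The cable tension T acts at 3.17 m; only its component perpendicular to the rod, T sinθ, produces torque. sinθ = h/√(h²+d²) = 6.24/√(6.24²+3.17²) = 0.8916.
For rotational equilibrium, T × 3.17 × 0.8916 = 411, so T = 411 / 2.826 = 145 N.

T ≈ 145 N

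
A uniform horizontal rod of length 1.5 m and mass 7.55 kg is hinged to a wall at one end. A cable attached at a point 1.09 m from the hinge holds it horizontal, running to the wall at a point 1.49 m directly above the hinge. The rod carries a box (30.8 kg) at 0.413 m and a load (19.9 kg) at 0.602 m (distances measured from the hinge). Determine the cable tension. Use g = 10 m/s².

Sum moments about the hinge (the unknown hinge reaction has zero arm there).
Beam weight: 7.55 × 10 = 75.5 N down at 0.75 m → arm 0.75 m, τ = 75.5 × 0.75 = 56.62 N·m clockwise.
Box: 30.8 × 10 = 308 N down at 0.413 m → arm 0.413 m, τ = 308 × 0.413 = 127.2 N·m clockwise.
Load: 19.9 × 10 = 199 N down at 0.602 m → arm 0.602 m, τ = 199 × 0.602 = 119.8 N·m clockwise.
Total clockwise load moment = 303.6 N·m.
The cable tension T acts at 1.09 m; only its component perpendicular to the rod, T sinθ, produces torque. sinθ = h/√(h²+d²) = 1.49/√(1.49²+1.09²) = 0.8071.
Balancing moments: T × 1.09 × 0.8071 = 303.6, giving T = 303.6 / 0.8797 = 345 N.

T ≈ 345 N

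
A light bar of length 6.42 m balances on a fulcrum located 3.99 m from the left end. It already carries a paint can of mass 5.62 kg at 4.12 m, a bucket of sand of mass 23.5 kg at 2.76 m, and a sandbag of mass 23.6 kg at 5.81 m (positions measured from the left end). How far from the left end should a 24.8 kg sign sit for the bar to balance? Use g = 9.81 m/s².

x ≈ 3.39 m from the left end

Choose the fulcrum (at 3.99 m from the left end) as the axis so the support reaction has zero arm there.
Paint can: 5.62 × 9.81 = 55.13 N down at 4.12 m → arm 0.13 m, τ = 55.13 × 0.13 = 7.167 N·m clockwise.
Bucket of sand: 23.5 × 9.81 = 230.5 N down at 2.76 m → arm 1.23 m, τ = 230.5 × 1.23 = 283.5 N·m counterclockwise.
Sandbag: 23.6 × 9.81 = 231.5 N down at 5.81 m → arm 1.82 m, τ = 231.5 × 1.82 = 421.3 N·m clockwise.
Net moment of existing loads = 145 N·m clockwise.
The sign weighs 24.8 × 9.81 = 243.3 N and must supply an equal counterclockwise moment, so its lever arm about the fulcrum is 145 / 243.3 = 0.596 m.
That puts it at 3.99 − 0.596 = 3.39 m from the left end.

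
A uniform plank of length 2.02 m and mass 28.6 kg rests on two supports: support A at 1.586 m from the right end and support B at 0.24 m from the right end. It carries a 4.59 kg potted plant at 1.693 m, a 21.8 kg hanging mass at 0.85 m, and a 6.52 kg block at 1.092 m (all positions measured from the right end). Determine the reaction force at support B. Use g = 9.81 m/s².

Take moments about support A.
Beam weight: 28.6 × 9.81 = 280.6 N down at 1.01 m → arm 0.576 m, τ = 280.6 × 0.576 = 161.6 N·m clockwise.
Potted plant: 4.59 × 9.81 = 45.03 N down at 1.693 m → arm 0.107 m, τ = 45.03 × 0.107 = 4.818 N·m counterclockwise.
Hanging mass: 21.8 × 9.81 = 213.9 N down at 0.85 m → arm 0.736 m, τ = 213.9 × 0.736 = 157.4 N·m clockwise.
Block: 6.52 × 9.81 = 63.96 N down at 1.092 m → arm 0.494 m, τ = 63.96 × 0.494 = 31.6 N·m clockwise.
Net load moment about support A = 345.8 N·m clockwise.
Reaction R at support B is upward at 0.24 m, arm 1.346 m → moment R × 1.346 counterclockwise.
Balancing moments: R × 1.346 = 345.8, giving R = 257 N.

R_B ≈ 257 N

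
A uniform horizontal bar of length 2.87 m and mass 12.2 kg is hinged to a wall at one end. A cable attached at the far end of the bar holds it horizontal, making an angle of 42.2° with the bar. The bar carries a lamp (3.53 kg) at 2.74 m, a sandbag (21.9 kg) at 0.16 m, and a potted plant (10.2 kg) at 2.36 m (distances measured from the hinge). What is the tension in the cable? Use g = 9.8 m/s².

Choose the hinge as the axis so the unknown hinge reaction has zero arm there.
Beam weight: 12.2 × 9.8 = 119.6 N down at 1.435 m → arm 1.435 m, τ = 119.6 × 1.435 = 171.6 N·m clockwise.
Lamp: 3.53 × 9.8 = 34.59 N down at 2.74 m → arm 2.74 m, τ = 34.59 × 2.74 = 94.78 N·m clockwise.
Sandbag: 21.9 × 9.8 = 214.6 N down at 0.16 m → arm 0.16 m, τ = 214.6 × 0.16 = 34.34 N·m clockwise.
Potted plant: 10.2 × 9.8 = 99.96 N down at 2.36 m → arm 2.36 m, τ = 99.96 × 2.36 = 235.9 N·m clockwise.
Total clockwise load moment = 536.6 N·m.
The cable tension T acts at 2.87 m; only its component perpendicular to the bar, T sinθ, produces torque. sin 42.2° = 0.6717.
Balancing moments: T × 2.87 × 0.6717 = 536.6, giving T = 536.6 / 1.928 = 278 N.

T ≈ 278 N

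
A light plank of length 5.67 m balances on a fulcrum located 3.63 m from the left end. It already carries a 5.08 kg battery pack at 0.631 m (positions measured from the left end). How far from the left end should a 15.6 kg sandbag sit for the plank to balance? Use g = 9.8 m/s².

Taking torques about the fulcrum (at 3.63 m from the left end):
Battery pack: 5.08 × 9.8 = 49.78 N down at 0.631 m → arm 2.999 m, τ = 49.78 × 2.999 = 149.3 N·m counterclockwise.
Net moment of existing loads = 149.3 N·m counterclockwise.
The sandbag weighs 15.6 × 9.8 = 152.9 N and must supply an equal clockwise moment, so its lever arm about the fulcrum is 149.3 / 152.9 = 0.976 m.
That puts it at 3.63 + 0.976 = 4.61 m from the left end.

x ≈ 4.61 m from the left end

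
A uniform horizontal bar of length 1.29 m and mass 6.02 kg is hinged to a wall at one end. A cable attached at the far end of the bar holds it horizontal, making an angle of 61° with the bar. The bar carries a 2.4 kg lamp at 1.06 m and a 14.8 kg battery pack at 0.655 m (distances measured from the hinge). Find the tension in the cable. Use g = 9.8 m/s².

Choose the hinge as the axis so the unknown hinge reaction has zero arm there.
Beam weight: 6.02 × 9.8 = 59 N down at 0.645 m → arm 0.645 m, τ = 59 × 0.645 = 38.05 N·m clockwise.
Lamp: 2.4 × 9.8 = 23.52 N down at 1.06 m → arm 1.06 m, τ = 23.52 × 1.06 = 24.93 N·m clockwise.
Battery pack: 14.8 × 9.8 = 145 N down at 0.655 m → arm 0.655 m, τ = 145 × 0.655 = 94.98 N·m clockwise.
Total clockwise load moment = 158 N·m.
The cable tension T acts at 1.29 m; only its component perpendicular to the bar, T sinθ, produces torque. sin 61° = 0.8746.
Balancing moments: T × 1.29 × 0.8746 = 158, giving T = 158 / 1.128 = 140 N.

T ≈ 140 N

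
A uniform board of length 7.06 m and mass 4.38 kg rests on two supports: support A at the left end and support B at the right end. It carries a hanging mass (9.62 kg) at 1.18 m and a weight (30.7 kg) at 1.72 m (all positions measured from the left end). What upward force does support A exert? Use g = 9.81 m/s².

R_A ≈ 328 N

Take moments about support B.
Beam weight: 4.38 × 9.81 = 42.97 N down at 3.53 m → arm 3.53 m, τ = 42.97 × 3.53 = 151.7 N·m counterclockwise.
Hanging mass: 9.62 × 9.81 = 94.37 N down at 1.18 m → arm 5.88 m, τ = 94.37 × 5.88 = 554.9 N·m counterclockwise.
Weight: 30.7 × 9.81 = 301.2 N down at 1.72 m → arm 5.34 m, τ = 301.2 × 5.34 = 1608 N·m counterclockwise.
Net load moment about support B = 2315 N·m counterclockwise.
Reaction R at support A is upward at 0 m, arm 7.06 m → moment R × 7.06 clockwise.
Στ = 0 ⇒ R × 7.06 = 2315 ⇒ R = 328 N.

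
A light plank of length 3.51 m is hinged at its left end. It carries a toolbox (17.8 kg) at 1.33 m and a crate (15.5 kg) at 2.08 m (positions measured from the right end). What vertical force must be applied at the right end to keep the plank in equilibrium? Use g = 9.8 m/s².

F ≈ 170 N

Taking torques about the left end:
Toolbox: 17.8 × 9.8 = 174.4 N down at 1.33 m → arm 2.18 m, τ = 174.4 × 2.18 = 380.2 N·m clockwise.
Crate: 15.5 × 9.8 = 151.9 N down at 2.08 m → arm 1.43 m, τ = 151.9 × 1.43 = 217.2 N·m clockwise.
Net moment of the loads = 597.4 N·m clockwise.
The upward force F acts at the right end, arm 3.51 m, giving F × 3.51 counterclockwise.
Setting net torque to zero: F × 3.51 = 597.4 → F = 597.4 / 3.51 = 170 N.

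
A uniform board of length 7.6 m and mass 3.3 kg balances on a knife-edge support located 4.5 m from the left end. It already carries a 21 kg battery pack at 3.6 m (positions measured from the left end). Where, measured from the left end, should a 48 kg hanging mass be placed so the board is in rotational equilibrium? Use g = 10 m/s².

x ≈ 4.94 m from the left end

Take moments about the knife-edge support (at 4.5 m from the left end).
Beam weight: 3.3 × 10 = 33 N down at 3.8 m → arm 0.7 m, τ = 33 × 0.7 = 23.1 N·m counterclockwise.
Battery pack: 21 × 10 = 210 N down at 3.6 m → arm 0.9 m, τ = 210 × 0.9 = 189 N·m counterclockwise.
Net moment of existing loads = 212.1 N·m counterclockwise.
The hanging mass weighs 48 × 10 = 480 N and must supply an equal clockwise moment, so its lever arm about the knife-edge support is 212.1 / 480 = 0.442 m.
That puts it at 4.5 + 0.442 = 4.94 m from the left end.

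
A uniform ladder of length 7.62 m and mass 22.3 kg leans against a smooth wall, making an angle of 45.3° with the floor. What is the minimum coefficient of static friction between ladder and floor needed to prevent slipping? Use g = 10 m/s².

Taking torques about the foot of the ladder:
Ladder weight 22.3×10 = 223 N acts at 3.81 m along the ladder; its horizontal arm is 3.81·cos45.3° = 2.68 m → τ = 597.6 N·m clockwise.
Wall normal N acts horizontally at the top; its moment arm is the height L sinθ = 7.62·sin45.3° = 5.416 m, counterclockwise.
For rotational equilibrium, N × 5.416 = 597.6, so N = 110.3 N.
ΣFx = 0 ⇒ f = N_wall = 110.3 N. ΣFy = 0 ⇒ N_floor = 223 N.
μ_min = f / N_floor = 110.3 / 223 = 0.495.

μ_min ≈ 0.495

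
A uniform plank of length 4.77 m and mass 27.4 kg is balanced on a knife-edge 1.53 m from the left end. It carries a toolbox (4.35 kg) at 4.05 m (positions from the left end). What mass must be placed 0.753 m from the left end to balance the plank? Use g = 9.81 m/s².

About the knife-edge (at 1.53 m from the left end):
Beam weight: 27.4 × 9.81 = 268.8 N down at 2.385 m → arm 0.855 m, τ = 268.8 × 0.855 = 229.8 N·m clockwise.
Toolbox: 4.35 × 9.81 = 42.67 N down at 4.05 m → arm 2.52 m, τ = 42.67 × 2.52 = 107.5 N·m clockwise.
Net moment of known loads = 337.3 N·m clockwise.
An unknown mass m at 0.753 m has arm 0.777 m; its moment is m·g·0.777 counterclockwise.
Στ = 0 ⇒ m × 9.81 × 0.777 = 337.3 ⇒ m = 337.3 / (9.81 × 0.777) = 44.3 kg.

m ≈ 44.3 kg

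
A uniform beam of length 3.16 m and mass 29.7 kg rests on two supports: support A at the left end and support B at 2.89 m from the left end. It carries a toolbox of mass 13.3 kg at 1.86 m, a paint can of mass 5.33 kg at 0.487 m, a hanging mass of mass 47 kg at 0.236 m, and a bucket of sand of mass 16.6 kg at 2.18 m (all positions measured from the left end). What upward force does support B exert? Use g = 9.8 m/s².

Taking torques about support A:
Beam weight: 29.7 × 9.8 = 291.1 N down at 1.58 m → arm 1.58 m, τ = 291.1 × 1.58 = 459.9 N·m clockwise.
Toolbox: 13.3 × 9.8 = 130.3 N down at 1.86 m → arm 1.86 m, τ = 130.3 × 1.86 = 242.4 N·m clockwise.
Paint can: 5.33 × 9.8 = 52.23 N down at 0.487 m → arm 0.487 m, τ = 52.23 × 0.487 = 25.44 N·m clockwise.
Hanging mass: 47 × 9.8 = 460.6 N down at 0.236 m → arm 0.236 m, τ = 460.6 × 0.236 = 108.7 N·m clockwise.
Bucket of sand: 16.6 × 9.8 = 162.7 N down at 2.18 m → arm 2.18 m, τ = 162.7 × 2.18 = 354.7 N·m clockwise.
Net load moment about support A = 1191 N·m clockwise.
Reaction R at support B is upward at 2.89 m, arm 2.89 m → moment R × 2.89 counterclockwise.
Setting net torque to zero: R × 2.89 = 1191 → R = 412 N.

R_B ≈ 412 N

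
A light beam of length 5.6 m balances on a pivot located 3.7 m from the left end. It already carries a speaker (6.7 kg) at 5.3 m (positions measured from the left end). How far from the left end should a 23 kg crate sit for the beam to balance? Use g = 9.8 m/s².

About the pivot (at 3.7 m from the left end):
Speaker: 6.7 × 9.8 = 65.66 N down at 5.3 m → arm 1.6 m, τ = 65.66 × 1.6 = 105.1 N·m clockwise.
Net moment of existing loads = 105.1 N·m clockwise.
The crate weighs 23 × 9.8 = 225.4 N and must supply an equal counterclockwise moment, so its lever arm about the pivot is 105.1 / 225.4 = 0.466 m.
That puts it at 3.7 − 0.466 = 3.23 m from the left end.

x ≈ 3.23 m from the left end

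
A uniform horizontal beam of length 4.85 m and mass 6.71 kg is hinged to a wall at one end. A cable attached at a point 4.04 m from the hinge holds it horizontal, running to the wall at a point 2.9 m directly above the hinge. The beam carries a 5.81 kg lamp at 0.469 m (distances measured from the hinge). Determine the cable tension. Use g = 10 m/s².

About the hinge:
Beam weight: 6.71 × 10 = 67.1 N down at 2.425 m → arm 2.425 m, τ = 67.1 × 2.425 = 162.7 N·m clockwise.
Lamp: 5.81 × 10 = 58.1 N down at 0.469 m → arm 0.469 m, τ = 58.1 × 0.469 = 27.25 N·m clockwise.
Total clockwise load moment = 189.9 N·m.
The cable tension T acts at 4.04 m; only its component perpendicular to the beam, T sinθ, produces torque. sinθ = h/√(h²+d²) = 2.9/√(2.9²+4.04²) = 0.5831.
Στ = 0 ⇒ T × 4.04 × 0.5831 = 189.9 ⇒ T = 189.9 / 2.356 = 80.6 N.

T ≈ 80.6 N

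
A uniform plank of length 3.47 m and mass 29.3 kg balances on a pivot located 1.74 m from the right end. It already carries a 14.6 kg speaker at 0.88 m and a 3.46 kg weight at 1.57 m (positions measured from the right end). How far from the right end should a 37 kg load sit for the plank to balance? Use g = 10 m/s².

About the pivot (at 1.74 m from the right end):
Beam weight: 29.3 × 10 = 293 N down at 1.735 m → arm 0.005 m, τ = 293 × 0.005 = 1.465 N·m clockwise.
Speaker: 14.6 × 10 = 146 N down at 0.88 m → arm 0.86 m, τ = 146 × 0.86 = 125.6 N·m clockwise.
Weight: 3.46 × 10 = 34.6 N down at 1.57 m → arm 0.17 m, τ = 34.6 × 0.17 = 5.882 N·m clockwise.
Net moment of existing loads = 132.9 N·m clockwise.
The load weighs 37 × 10 = 370 N and must supply an equal counterclockwise moment, so its lever arm about the pivot is 132.9 / 370 = 0.359 m.
That puts it at 1.74 + 0.359 = 2.1 m from the right end.

x ≈ 2.1 m from the right end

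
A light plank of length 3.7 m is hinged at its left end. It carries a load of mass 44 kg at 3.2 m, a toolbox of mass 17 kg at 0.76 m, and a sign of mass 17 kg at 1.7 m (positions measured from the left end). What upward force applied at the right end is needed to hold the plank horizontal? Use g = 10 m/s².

Take moments about the left end.
Load: 44 × 10 = 440 N down at 3.2 m → arm 3.2 m, τ = 440 × 3.2 = 1408 N·m clockwise.
Toolbox: 17 × 10 = 170 N down at 0.76 m → arm 0.76 m, τ = 170 × 0.76 = 129.2 N·m clockwise.
Sign: 17 × 10 = 170 N down at 1.7 m → arm 1.7 m, τ = 170 × 1.7 = 289 N·m clockwise.
Net moment of the loads = 1826 N·m clockwise.
The upward force F acts at the right end, arm 3.7 m, giving F × 3.7 counterclockwise.
Setting net torque to zero: F × 3.7 = 1826 → F = 1826 / 3.7 = 494 N.

F ≈ 494 N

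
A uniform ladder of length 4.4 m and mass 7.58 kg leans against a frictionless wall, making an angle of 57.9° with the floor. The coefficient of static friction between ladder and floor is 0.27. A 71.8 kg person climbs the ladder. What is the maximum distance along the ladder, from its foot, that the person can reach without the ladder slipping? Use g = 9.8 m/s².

Sum moments about the foot of the ladder (the floor normal and friction both act there and drop out).
Ladder weight 7.58×9.8 = 74.28 N acts at 2.2 m along the ladder; its horizontal arm is 2.2·cos57.9° = 1.169 m → τ = 86.83 N·m clockwise.
Person weight 71.8×9.8 = 703.6 N at distance d → arm d·cos57.9° → τ = 703.6·d·0.5314 clockwise.
Wall normal N at the top has arm L sinθ = 3.727 m counterclockwise, so Στ = 0 gives N·3.727 = 86.83 + 373.9·d.
ΣFy = 0 ⇒ N_floor = 777.9 N, so the maximum friction is μ_s·N_floor = 0.27×777.9 = 210 N. ΣFx = 0 ⇒ N_wall = f, so at the slipping point N = 210 N.
Substituting: 210×3.727 = 86.83 + 373.9·d ⇒ d = (782.7 − 86.83) / 373.9 = 1.86 m.

d ≈ 1.86 m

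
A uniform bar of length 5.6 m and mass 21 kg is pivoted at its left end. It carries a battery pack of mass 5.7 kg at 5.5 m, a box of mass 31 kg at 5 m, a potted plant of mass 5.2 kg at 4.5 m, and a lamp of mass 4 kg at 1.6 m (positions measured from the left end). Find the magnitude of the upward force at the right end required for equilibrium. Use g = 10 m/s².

F ≈ 491 N

Taking torques about the left end:
Beam weight: 21 × 10 = 210 N down at 2.8 m → arm 2.8 m, τ = 210 × 2.8 = 588 N·m clockwise.
Battery pack: 5.7 × 10 = 57 N down at 5.5 m → arm 5.5 m, τ = 57 × 5.5 = 313.5 N·m clockwise.
Box: 31 × 10 = 310 N down at 5 m → arm 5 m, τ = 310 × 5 = 1550 N·m clockwise.
Potted plant: 5.2 × 10 = 52 N down at 4.5 m → arm 4.5 m, τ = 52 × 4.5 = 234 N·m clockwise.
Lamp: 4 × 10 = 40 N down at 1.6 m → arm 1.6 m, τ = 40 × 1.6 = 64 N·m clockwise.
Net moment of the loads = 2750 N·m clockwise.
The upward force F acts at the right end, arm 5.6 m, giving F × 5.6 counterclockwise.
For rotational equilibrium, F × 5.6 = 2750, so F = 2750 / 5.6 = 491 N.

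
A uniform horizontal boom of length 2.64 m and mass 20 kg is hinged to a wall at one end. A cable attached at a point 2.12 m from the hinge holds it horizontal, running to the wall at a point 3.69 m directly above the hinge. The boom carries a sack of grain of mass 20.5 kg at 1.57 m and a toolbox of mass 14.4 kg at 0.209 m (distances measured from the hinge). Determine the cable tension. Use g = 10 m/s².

T ≈ 335 N

About the hinge:
Beam weight: 20 × 10 = 200 N down at 1.32 m → arm 1.32 m, τ = 200 × 1.32 = 264 N·m clockwise.
Sack of grain: 20.5 × 10 = 205 N down at 1.57 m → arm 1.57 m, τ = 205 × 1.57 = 321.9 N·m clockwise.
Toolbox: 14.4 × 10 = 144 N down at 0.209 m → arm 0.209 m, τ = 144 × 0.209 = 30.1 N·m clockwise.
Total clockwise load moment = 616 N·m.
The cable tension T acts at 2.12 m; only its component perpendicular to the boom, T sinθ, produces torque. sinθ = h/√(h²+d²) = 3.69/√(3.69²+2.12²) = 0.8671.
Balancing moments: T × 2.12 × 0.8671 = 616, giving T = 616 / 1.838 = 335 N.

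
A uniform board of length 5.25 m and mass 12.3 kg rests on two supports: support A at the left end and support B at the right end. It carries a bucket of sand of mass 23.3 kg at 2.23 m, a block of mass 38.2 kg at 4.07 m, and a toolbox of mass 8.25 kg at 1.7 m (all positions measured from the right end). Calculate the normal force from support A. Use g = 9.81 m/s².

R_A ≈ 474 N

Choose support B as the axis so its reaction then has zero moment arm.
Beam weight: 12.3 × 9.81 = 120.7 N down at 2.625 m → arm 2.625 m, τ = 120.7 × 2.625 = 316.8 N·m counterclockwise.
Bucket of sand: 23.3 × 9.81 = 228.6 N down at 2.23 m → arm 2.23 m, τ = 228.6 × 2.23 = 509.8 N·m counterclockwise.
Block: 38.2 × 9.81 = 374.7 N down at 4.07 m → arm 4.07 m, τ = 374.7 × 4.07 = 1525 N·m counterclockwise.
Toolbox: 8.25 × 9.81 = 80.93 N down at 1.7 m → arm 1.7 m, τ = 80.93 × 1.7 = 137.6 N·m counterclockwise.
Net load moment about support B = 2489 N·m counterclockwise.
Reaction R at support A is upward at 5.25 m, arm 5.25 m → moment R × 5.25 clockwise.
Στ = 0 ⇒ R × 5.25 = 2489 ⇒ R = 474 N.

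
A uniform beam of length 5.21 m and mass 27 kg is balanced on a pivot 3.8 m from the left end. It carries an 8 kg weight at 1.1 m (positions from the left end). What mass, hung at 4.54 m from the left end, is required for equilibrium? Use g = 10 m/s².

About the pivot (at 3.8 m from the left end):
Beam weight: 27 × 10 = 270 N down at 2.605 m → arm 1.195 m, τ = 270 × 1.195 = 322.7 N·m counterclockwise.
Weight: 8 × 10 = 80 N down at 1.1 m → arm 2.7 m, τ = 80 × 2.7 = 216 N·m counterclockwise.
Net moment of known loads = 538.7 N·m counterclockwise.
An unknown mass m at 4.54 m has arm 0.74 m; its moment is m·g·0.74 clockwise.
For rotational equilibrium, m × 10 × 0.74 = 538.7, so m = 538.7 / (10 × 0.74) = 72.8 kg.

m ≈ 72.8 kg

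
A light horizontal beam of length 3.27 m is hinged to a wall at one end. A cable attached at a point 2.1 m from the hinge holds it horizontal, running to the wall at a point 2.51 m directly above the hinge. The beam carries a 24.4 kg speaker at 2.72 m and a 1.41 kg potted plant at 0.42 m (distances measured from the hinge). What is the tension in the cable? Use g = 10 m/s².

About the hinge:
Speaker: 24.4 × 10 = 244 N down at 2.72 m → arm 2.72 m, τ = 244 × 2.72 = 663.7 N·m clockwise.
Potted plant: 1.41 × 10 = 14.1 N down at 0.42 m → arm 0.42 m, τ = 14.1 × 0.42 = 5.922 N·m clockwise.
Total clockwise load moment = 669.6 N·m.
The cable tension T acts at 2.1 m; only its component perpendicular to the beam, T sinθ, produces torque. sinθ = h/√(h²+d²) = 2.51/√(2.51²+2.1²) = 0.767.
Setting net torque to zero: T × 2.1 × 0.767 = 669.6 → T = 669.6 / 1.611 = 416 N.

T ≈ 416 N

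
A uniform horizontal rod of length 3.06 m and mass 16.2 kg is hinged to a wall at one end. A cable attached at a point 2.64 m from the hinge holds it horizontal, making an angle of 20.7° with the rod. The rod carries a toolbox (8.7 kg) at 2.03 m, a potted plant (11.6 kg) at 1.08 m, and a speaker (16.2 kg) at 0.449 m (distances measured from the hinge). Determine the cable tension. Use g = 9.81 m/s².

T ≈ 654 N

Taking torques about the hinge:
Beam weight: 16.2 × 9.81 = 158.9 N down at 1.53 m → arm 1.53 m, τ = 158.9 × 1.53 = 243.1 N·m clockwise.
Toolbox: 8.7 × 9.81 = 85.35 N down at 2.03 m → arm 2.03 m, τ = 85.35 × 2.03 = 173.3 N·m clockwise.
Potted plant: 11.6 × 9.81 = 113.8 N down at 1.08 m → arm 1.08 m, τ = 113.8 × 1.08 = 122.9 N·m clockwise.
Speaker: 16.2 × 9.81 = 158.9 N down at 0.449 m → arm 0.449 m, τ = 158.9 × 0.449 = 71.35 N·m clockwise.
Total clockwise load moment = 610.6 N·m.
The cable tension T acts at 2.64 m; only its component perpendicular to the rod, T sinθ, produces torque. sin 20.7° = 0.3535.
Balancing moments: T × 2.64 × 0.3535 = 610.6, giving T = 610.6 / 0.9332 = 654 N.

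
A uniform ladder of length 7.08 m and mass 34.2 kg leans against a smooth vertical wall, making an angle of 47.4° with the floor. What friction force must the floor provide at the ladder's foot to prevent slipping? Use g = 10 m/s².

f ≈ 157 N

Take moments about the foot of the ladder.
Ladder weight 34.2×10 = 342 N acts at 3.54 m along the ladder; its horizontal arm is 3.54·cos47.4° = 2.396 m → τ = 819.4 N·m clockwise.
Wall normal N acts horizontally at the top; its moment arm is the height L sinθ = 7.08·sin47.4° = 5.212 m, counterclockwise.
Στ = 0 ⇒ N × 5.212 = 819.4 ⇒ N = 157 N.
ΣFx = 0: friction at the foot balances the wall's push, so f = N_wall = 157 N.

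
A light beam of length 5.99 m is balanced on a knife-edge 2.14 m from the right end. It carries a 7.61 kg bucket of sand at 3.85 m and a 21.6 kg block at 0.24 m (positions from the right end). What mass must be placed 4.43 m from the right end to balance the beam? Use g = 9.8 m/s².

Sum moments about the knife-edge (at 2.14 m from the right end) (the support reaction has zero arm there).
Bucket of sand: 7.61 × 9.8 = 74.58 N down at 3.85 m → arm 1.71 m, τ = 74.58 × 1.71 = 127.5 N·m counterclockwise.
Block: 21.6 × 9.8 = 211.7 N down at 0.24 m → arm 1.9 m, τ = 211.7 × 1.9 = 402.2 N·m clockwise.
Net moment of known loads = 274.7 N·m clockwise.
An unknown mass m at 4.43 m has arm 2.29 m; its moment is m·g·2.29 counterclockwise.
Στ = 0 ⇒ m × 9.8 × 2.29 = 274.7 ⇒ m = 274.7 / (9.8 × 2.29) = 12.2 kg.

m ≈ 12.2 kg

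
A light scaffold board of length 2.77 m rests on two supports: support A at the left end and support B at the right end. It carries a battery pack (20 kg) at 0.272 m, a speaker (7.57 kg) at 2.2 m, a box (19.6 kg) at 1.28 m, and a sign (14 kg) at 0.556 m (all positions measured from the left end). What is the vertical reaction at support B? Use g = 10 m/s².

Taking torques about support A:
Battery pack: 20 × 10 = 200 N down at 0.272 m → arm 0.272 m, τ = 200 × 0.272 = 54.4 N·m clockwise.
Speaker: 7.57 × 10 = 75.7 N down at 2.2 m → arm 2.2 m, τ = 75.7 × 2.2 = 166.5 N·m clockwise.
Box: 19.6 × 10 = 196 N down at 1.28 m → arm 1.28 m, τ = 196 × 1.28 = 250.9 N·m clockwise.
Sign: 14 × 10 = 140 N down at 0.556 m → arm 0.556 m, τ = 140 × 0.556 = 77.84 N·m clockwise.
Net load moment about support A = 549.6 N·m clockwise.
Reaction R at support B is upward at 2.77 m, arm 2.77 m → moment R × 2.77 counterclockwise.
Στ = 0 ⇒ R × 2.77 = 549.6 ⇒ R = 198 N.

R_B ≈ 198 N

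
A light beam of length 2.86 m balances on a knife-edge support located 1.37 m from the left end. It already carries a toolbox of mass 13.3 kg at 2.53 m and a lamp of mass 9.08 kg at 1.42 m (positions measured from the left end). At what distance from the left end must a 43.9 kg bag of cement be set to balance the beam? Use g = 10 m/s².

Sum moments about the knife-edge support (at 1.37 m from the left end) (the support reaction has zero arm there).
Toolbox: 13.3 × 10 = 133 N down at 2.53 m → arm 1.16 m, τ = 133 × 1.16 = 154.3 N·m clockwise.
Lamp: 9.08 × 10 = 90.8 N down at 1.42 m → arm 0.05 m, τ = 90.8 × 0.05 = 4.54 N·m clockwise.
Net moment of existing loads = 158.8 N·m clockwise.
The bag of cement weighs 43.9 × 10 = 439 N and must supply an equal counterclockwise moment, so its lever arm about the knife-edge support is 158.8 / 439 = 0.362 m.
That puts it at 1.37 − 0.362 = 1.01 m from the left end.

x ≈ 1.01 m from the left end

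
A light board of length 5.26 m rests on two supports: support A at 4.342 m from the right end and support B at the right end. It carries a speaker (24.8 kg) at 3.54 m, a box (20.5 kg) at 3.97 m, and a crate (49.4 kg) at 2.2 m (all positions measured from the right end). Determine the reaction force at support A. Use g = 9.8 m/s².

About support B:
Speaker: 24.8 × 9.8 = 243 N down at 3.54 m → arm 3.54 m, τ = 243 × 3.54 = 860.2 N·m counterclockwise.
Box: 20.5 × 9.8 = 200.9 N down at 3.97 m → arm 3.97 m, τ = 200.9 × 3.97 = 797.6 N·m counterclockwise.
Crate: 49.4 × 9.8 = 484.1 N down at 2.2 m → arm 2.2 m, τ = 484.1 × 2.2 = 1065 N·m counterclockwise.
Net load moment about support B = 2723 N·m counterclockwise.
Reaction R at support A is upward at 4.342 m, arm 4.342 m → moment R × 4.342 clockwise.
For rotational equilibrium, R × 4.342 = 2723, so R = 627 N.

R_A ≈ 627 N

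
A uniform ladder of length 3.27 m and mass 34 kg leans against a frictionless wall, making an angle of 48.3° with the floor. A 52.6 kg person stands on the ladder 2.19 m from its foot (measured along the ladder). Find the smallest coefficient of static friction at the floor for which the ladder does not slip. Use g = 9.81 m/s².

Taking torques about the foot of the ladder:
Ladder weight 34×9.81 = 333.5 N acts at 1.635 m along the ladder; its horizontal arm is 1.635·cos48.3° = 1.088 m → τ = 362.8 N·m clockwise.
Person: 52.6×9.81 = 516 N at 2.19 m → arm 1.457 m → τ = 751.8 N·m clockwise.
Wall normal N acts horizontally at the top; its moment arm is the height L sinθ = 3.27·sin48.3° = 2.442 m, counterclockwise.
Setting net torque to zero: N × 2.442 = 1115 → N = 456.6 N.
ΣFx = 0 ⇒ f = N_wall = 456.6 N. ΣFy = 0 ⇒ N_floor = 849.5 N.
μ_min = f / N_floor = 456.6 / 849.5 = 0.537.

μ_min ≈ 0.537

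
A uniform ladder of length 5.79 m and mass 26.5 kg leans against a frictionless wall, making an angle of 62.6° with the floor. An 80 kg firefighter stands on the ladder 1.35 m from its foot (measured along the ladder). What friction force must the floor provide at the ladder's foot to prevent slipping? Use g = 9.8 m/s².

f ≈ 162 N

Choose the foot of the ladder as the axis so the floor normal and friction both act there and drop out.
Ladder weight 26.5×9.8 = 259.7 N acts at 2.895 m along the ladder; its horizontal arm is 2.895·cos62.6° = 1.332 m → τ = 345.9 N·m clockwise.
Firefighter: 80×9.8 = 784 N at 1.35 m → arm 0.6213 m → τ = 487.1 N·m clockwise.
Wall normal N acts horizontally at the top; its moment arm is the height L sinθ = 5.79·sin62.6° = 5.14 m, counterclockwise.
Στ = 0 ⇒ N × 5.14 = 833 ⇒ N = 162 N.
ΣFx = 0: friction at the foot balances the wall's push, so f = N_wall = 162 N.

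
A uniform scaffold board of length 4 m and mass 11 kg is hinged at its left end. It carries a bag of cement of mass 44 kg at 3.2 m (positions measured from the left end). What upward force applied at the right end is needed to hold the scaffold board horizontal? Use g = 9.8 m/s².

About the left end:
Beam weight: 11 × 9.8 = 107.8 N down at 2 m → arm 2 m, τ = 107.8 × 2 = 215.6 N·m clockwise.
Bag of cement: 44 × 9.8 = 431.2 N down at 3.2 m → arm 3.2 m, τ = 431.2 × 3.2 = 1380 N·m clockwise.
Net moment of the loads = 1596 N·m clockwise.
The upward force F acts at the right end, arm 4 m, giving F × 4 counterclockwise.
Στ = 0 ⇒ F × 4 = 1596 ⇒ F = 1596 / 4 = 399 N.

F ≈ 399 N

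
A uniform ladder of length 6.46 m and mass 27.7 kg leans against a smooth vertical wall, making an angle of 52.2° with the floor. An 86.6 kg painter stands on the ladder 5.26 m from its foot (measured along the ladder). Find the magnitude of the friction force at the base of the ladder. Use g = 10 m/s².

f ≈ 654 N

Choose the foot of the ladder as the axis so the floor normal and friction both act there and drop out.
Ladder weight 27.7×10 = 277 N acts at 3.23 m along the ladder; its horizontal arm is 3.23·cos52.2° = 1.98 m → τ = 548.5 N·m clockwise.
Painter: 86.6×10 = 866 N at 5.26 m → arm 3.224 m → τ = 2792 N·m clockwise.
Wall normal N acts horizontally at the top; its moment arm is the height L sinθ = 6.46·sin52.2° = 5.104 m, counterclockwise.
Balancing moments: N × 5.104 = 3340, giving N = 654 N.
ΣFx = 0: friction at the foot balances the wall's push, so f = N_wall = 654 N.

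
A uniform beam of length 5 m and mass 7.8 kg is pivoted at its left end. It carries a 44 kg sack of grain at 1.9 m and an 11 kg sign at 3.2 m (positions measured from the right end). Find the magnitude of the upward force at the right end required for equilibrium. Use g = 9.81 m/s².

Sum moments about the left end (the unknown pivot reaction has zero arm there).
Beam weight: 7.8 × 9.81 = 76.52 N down at 2.5 m → arm 2.5 m, τ = 76.52 × 2.5 = 191.3 N·m clockwise.
Sack of grain: 44 × 9.81 = 431.6 N down at 1.9 m → arm 3.1 m, τ = 431.6 × 3.1 = 1338 N·m clockwise.
Sign: 11 × 9.81 = 107.9 N down at 3.2 m → arm 1.8 m, τ = 107.9 × 1.8 = 194.2 N·m clockwise.
Net moment of the loads = 1724 N·m clockwise.
The upward force F acts at the right end, arm 5 m, giving F × 5 counterclockwise.
For rotational equilibrium, F × 5 = 1724, so F = 1724 / 5 = 345 N.

F ≈ 345 N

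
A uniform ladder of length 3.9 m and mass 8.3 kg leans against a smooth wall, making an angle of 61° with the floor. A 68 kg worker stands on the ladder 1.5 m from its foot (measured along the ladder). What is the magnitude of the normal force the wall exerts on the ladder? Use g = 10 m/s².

N_wall ≈ 168 N

Take moments about the foot of the ladder.
Ladder weight 8.3×10 = 83 N acts at 1.95 m along the ladder; its horizontal arm is 1.95·cos61° = 0.9454 m → τ = 78.47 N·m clockwise.
Worker: 68×10 = 680 N at 1.5 m → arm 0.7272 m → τ = 494.5 N·m clockwise.
Wall normal N acts horizontally at the top; its moment arm is the height L sinθ = 3.9·sin61° = 3.411 m, counterclockwise.
Στ = 0 ⇒ N × 3.411 = 573 ⇒ N = 168 N.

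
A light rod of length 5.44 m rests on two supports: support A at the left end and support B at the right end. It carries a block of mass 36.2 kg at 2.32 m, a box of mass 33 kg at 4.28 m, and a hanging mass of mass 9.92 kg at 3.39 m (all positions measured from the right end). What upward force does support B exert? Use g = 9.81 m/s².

R_B ≈ 309 N

Choose support A as the axis so its reaction then has zero moment arm.
Block: 36.2 × 9.81 = 355.1 N down at 2.32 m → arm 3.12 m, τ = 355.1 × 3.12 = 1108 N·m clockwise.
Box: 33 × 9.81 = 323.7 N down at 4.28 m → arm 1.16 m, τ = 323.7 × 1.16 = 375.5 N·m clockwise.
Hanging mass: 9.92 × 9.81 = 97.32 N down at 3.39 m → arm 2.05 m, τ = 97.32 × 2.05 = 199.5 N·m clockwise.
Net load moment about support A = 1683 N·m clockwise.
Reaction R at support B is upward at 0 m, arm 5.44 m → moment R × 5.44 counterclockwise.
For rotational equilibrium, R × 5.44 = 1683, so R = 309 N.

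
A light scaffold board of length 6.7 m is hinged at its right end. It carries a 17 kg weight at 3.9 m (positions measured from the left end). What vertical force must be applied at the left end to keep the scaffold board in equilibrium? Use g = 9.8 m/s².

Sum moments about the right end (the unknown pivot reaction has zero arm there).
Weight: 17 × 9.8 = 166.6 N down at 3.9 m → arm 2.8 m, τ = 166.6 × 2.8 = 466.5 N·m counterclockwise.
Net moment of the loads = 466.5 N·m counterclockwise.
The upward force F acts at the left end, arm 6.7 m, giving F × 6.7 clockwise.
Στ = 0 ⇒ F × 6.7 = 466.5 ⇒ F = 466.5 / 6.7 = 69.6 N.

F ≈ 69.6 N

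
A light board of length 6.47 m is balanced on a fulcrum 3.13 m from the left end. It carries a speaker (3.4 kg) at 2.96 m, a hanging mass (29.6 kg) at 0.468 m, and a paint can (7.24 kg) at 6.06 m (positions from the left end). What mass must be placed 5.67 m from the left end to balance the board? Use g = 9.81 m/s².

Sum moments about the fulcrum (at 3.13 m from the left end) (the support reaction has zero arm there).
Speaker: 3.4 × 9.81 = 33.35 N down at 2.96 m → arm 0.17 m, τ = 33.35 × 0.17 = 5.67 N·m counterclockwise.
Hanging mass: 29.6 × 9.81 = 290.4 N down at 0.468 m → arm 2.662 m, τ = 290.4 × 2.662 = 773 N·m counterclockwise.
Paint can: 7.24 × 9.81 = 71.02 N down at 6.06 m → arm 2.93 m, τ = 71.02 × 2.93 = 208.1 N·m clockwise.
Net moment of known loads = 570.6 N·m counterclockwise.
An unknown mass m at 5.67 m has arm 2.54 m; its moment is m·g·2.54 clockwise.
For rotational equilibrium, m × 9.81 × 2.54 = 570.6, so m = 570.6 / (9.81 × 2.54) = 22.9 kg.

m ≈ 22.9 kg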